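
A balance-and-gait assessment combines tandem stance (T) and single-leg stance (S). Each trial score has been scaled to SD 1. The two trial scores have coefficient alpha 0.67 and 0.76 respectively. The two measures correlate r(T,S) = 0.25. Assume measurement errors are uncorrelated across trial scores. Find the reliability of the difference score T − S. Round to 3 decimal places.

0.620

Var(T−S) = 1 + 1 − 2·0.25 = 2 − 0.5 = 1.5.
Under uncorrelated errors the observed covariances equal the true-score covariances, so only the own-variance terms attenuate.
True-score variance = [0.67 + 0.76] − 0.5 = 1.43 − 0.5 = 0.93.
Reliability = 0.93 / 1.5 = 0.620.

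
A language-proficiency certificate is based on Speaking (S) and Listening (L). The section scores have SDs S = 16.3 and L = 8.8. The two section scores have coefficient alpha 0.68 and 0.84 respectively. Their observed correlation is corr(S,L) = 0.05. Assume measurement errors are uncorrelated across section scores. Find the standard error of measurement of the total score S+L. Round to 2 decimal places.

9.87

Var(total) = 343.13 + 14.344 = 357.474.
True-score variance = 245.719 + 14.344 = 260.063, so reliability = 0.7275.
Error variance = 357.474 − 260.063 = 97.4112; SEM = √97.4112 = 9.87.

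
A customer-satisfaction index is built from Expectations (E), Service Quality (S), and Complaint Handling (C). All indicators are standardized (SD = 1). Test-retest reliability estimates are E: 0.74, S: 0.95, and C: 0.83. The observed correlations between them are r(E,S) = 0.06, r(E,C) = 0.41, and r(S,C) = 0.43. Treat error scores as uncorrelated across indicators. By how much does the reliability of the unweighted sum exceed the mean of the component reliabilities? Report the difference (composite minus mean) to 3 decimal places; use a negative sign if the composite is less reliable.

Var(sum) = 3 + 1.8 = 4.8; true-score variance = 2.52 + 1.8 = 4.32; composite reliability = 0.9000.
Mean component reliability = 0.8400.
Difference = 0.9000 − 0.8400 = 0.060.

0.060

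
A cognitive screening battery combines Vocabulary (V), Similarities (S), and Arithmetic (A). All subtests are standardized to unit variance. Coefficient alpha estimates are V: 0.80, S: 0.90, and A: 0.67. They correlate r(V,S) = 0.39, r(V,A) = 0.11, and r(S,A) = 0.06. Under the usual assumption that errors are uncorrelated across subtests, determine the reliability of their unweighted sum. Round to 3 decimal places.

0.847

Var(V+S+A) = 3 + 2·[0.39 + 0.11 + 0.06] = 3 + 1.12 = 4.12.
Under uncorrelated errors the observed covariances equal the true-score covariances, so only the own-variance terms attenuate.
True-score variance = [0.80 + 0.90 + 0.67] + 1.12 = 2.37 + 1.12 = 3.49.
Reliability = 3.49 / 4.12 = 0.847.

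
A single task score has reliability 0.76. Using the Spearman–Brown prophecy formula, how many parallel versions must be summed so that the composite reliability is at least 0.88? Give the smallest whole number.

k ≥ ρ*(1−ρ₁)/(ρ₁(1−ρ*)) = 0.88·0.24 / (0.76·0.12) = 2.316.
Smallest integer k = 3.

3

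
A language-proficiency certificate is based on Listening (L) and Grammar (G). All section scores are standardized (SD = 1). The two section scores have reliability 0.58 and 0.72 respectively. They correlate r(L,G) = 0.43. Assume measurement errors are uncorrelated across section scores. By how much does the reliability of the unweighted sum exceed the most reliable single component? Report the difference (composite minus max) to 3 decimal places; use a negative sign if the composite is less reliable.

Var(sum) = 2 + 0.86 = 2.86; true-score variance = 1.3 + 0.86 = 2.16; composite reliability = 0.7552.
Max component reliability = 0.7200.
Difference = 0.7552 − 0.7200 = 0.035.

0.035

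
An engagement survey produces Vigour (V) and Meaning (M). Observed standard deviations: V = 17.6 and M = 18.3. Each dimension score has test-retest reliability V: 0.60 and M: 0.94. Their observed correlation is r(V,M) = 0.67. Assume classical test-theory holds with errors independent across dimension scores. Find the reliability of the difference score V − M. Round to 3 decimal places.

0.324

Var(V−M) = 17.6² + 18.3² − 2·17.6·18.3·0.67 = 644.65 − 431.587 = 213.063.
Under uncorrelated errors the observed covariances equal the true-score covariances, so only the own-variance terms attenuate.
True-score variance = [17.6²·0.60 + 18.3²·0.94] − 431.587 = 500.653 − 431.587 = 69.0654.
Reliability = 69.0654 / 213.063 = 0.324.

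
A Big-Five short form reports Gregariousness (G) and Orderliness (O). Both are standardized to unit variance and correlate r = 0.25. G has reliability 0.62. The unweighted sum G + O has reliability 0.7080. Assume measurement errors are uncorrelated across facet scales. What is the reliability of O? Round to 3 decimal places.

Var(G+O) = 2 + 2·0.25 = 2.500.
True-score variance = ρ_G + ρ_O + 2·0.25, so 0.7080 = (0.62 + ρ_O + 0.50) / 2.500.
ρ_O = 0.7080·2.500 − 0.62 − 0.50 = 0.650.

0.650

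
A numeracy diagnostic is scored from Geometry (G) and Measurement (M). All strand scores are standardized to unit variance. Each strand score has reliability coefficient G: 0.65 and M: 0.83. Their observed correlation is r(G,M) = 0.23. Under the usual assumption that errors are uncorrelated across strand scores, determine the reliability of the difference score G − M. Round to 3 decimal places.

Var(G−M) = 1 + 1 − 2·0.23 = 2 − 0.46 = 1.54.
Because errors are independent across components, Cov(Tᵢ,Tⱼ) = Cov(Xᵢ,Xⱼ); the off-diagonal part of the true-score variance is the same as above.
True-score variance = [0.65 + 0.83] − 0.46 = 1.48 − 0.46 = 1.02.
Reliability = 1.02 / 1.54 = 0.662.

0.662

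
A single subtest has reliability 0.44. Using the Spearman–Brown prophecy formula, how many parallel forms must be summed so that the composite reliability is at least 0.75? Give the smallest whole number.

k ≥ ρ*(1−ρ₁)/(ρ₁(1−ρ*)) = 0.75·0.56 / (0.44·0.25) = 3.818.
Smallest integer k = 4.

4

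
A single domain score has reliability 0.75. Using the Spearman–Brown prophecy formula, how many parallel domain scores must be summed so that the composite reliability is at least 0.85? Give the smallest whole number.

2

k ≥ ρ*(1−ρ₁)/(ρ₁(1−ρ*)) = 0.85·0.25 / (0.75·0.15) = 1.889.
Smallest integer k = 2.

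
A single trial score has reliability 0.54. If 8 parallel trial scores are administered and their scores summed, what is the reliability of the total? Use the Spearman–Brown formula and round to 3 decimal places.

ρ_k = kρ / (1 + (k−1)ρ) = 8·0.54 / (1 + 7·0.54) = 4.320 / 4.780 = 0.904.

0.904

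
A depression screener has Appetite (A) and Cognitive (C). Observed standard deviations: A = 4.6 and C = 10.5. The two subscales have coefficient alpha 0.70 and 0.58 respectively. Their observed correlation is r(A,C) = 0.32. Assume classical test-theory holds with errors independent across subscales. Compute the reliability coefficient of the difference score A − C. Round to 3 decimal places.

Var(A−C) = 4.6² + 10.5² − 2·4.6·10.5·0.32 = 131.41 − 30.912 = 100.498.
With uncorrelated errors the cross-covariances are all true-score covariance, so they carry over unchanged; only the diagonal terms shrink to ρᵢσᵢ².
True-score variance = [4.6²·0.70 + 10.5²·0.58] − 30.912 = 78.757 − 30.912 = 47.845.
Reliability = 47.845 / 100.498 = 0.476.

0.476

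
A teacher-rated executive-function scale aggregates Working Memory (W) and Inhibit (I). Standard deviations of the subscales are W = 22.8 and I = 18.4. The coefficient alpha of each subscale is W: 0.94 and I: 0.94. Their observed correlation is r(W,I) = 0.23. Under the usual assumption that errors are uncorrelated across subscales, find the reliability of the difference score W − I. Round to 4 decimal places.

0.9226

Var(W−I) = 22.8² + 18.4² − 2·22.8·18.4·0.23 = 858.4 − 192.979 = 665.421.
With uncorrelated errors the cross-covariances are all true-score covariance, so they carry over unchanged; only the diagonal terms shrink to ρᵢσᵢ².
True-score variance = [22.8²·0.94 + 18.4²·0.94] − 192.979 = 806.896 − 192.979 = 613.917.
Reliability = 613.917 / 665.421 = 0.9226.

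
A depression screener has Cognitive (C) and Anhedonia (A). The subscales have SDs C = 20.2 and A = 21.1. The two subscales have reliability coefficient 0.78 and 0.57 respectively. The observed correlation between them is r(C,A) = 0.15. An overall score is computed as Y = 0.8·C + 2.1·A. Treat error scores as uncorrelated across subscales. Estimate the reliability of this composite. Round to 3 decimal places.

0.630

Var(Y) = 0.8²·20.2² + 2.1²·21.1² + 2·[1.68·20.2·21.1·0.15] = 2224.52 + 214.815 = 2439.34.
With uncorrelated errors the cross-covariances are all true-score covariance, so they carry over unchanged; only the diagonal terms shrink to ρᵢσᵢ².
True-score variance = [0.8²·20.2²·0.78 + 2.1²·21.1²·0.57] + 214.815 = 1322.82 + 214.815 = 1537.63.
Reliability = 1537.63 / 2439.34 = 0.630.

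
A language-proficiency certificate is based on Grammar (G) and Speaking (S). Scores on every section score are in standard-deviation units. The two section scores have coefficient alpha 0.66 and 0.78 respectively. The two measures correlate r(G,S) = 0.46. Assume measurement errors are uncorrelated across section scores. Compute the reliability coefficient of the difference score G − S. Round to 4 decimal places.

Var(G−S) = 1 + 1 − 2·0.46 = 2 − 0.92 = 1.08.
With uncorrelated errors the cross-covariances are all true-score covariance, so they carry over unchanged; only the diagonal terms shrink to ρᵢσᵢ².
True-score variance = [0.66 + 0.78] − 0.92 = 1.44 − 0.92 = 0.52.
Reliability = 0.52 / 1.08 = 0.4815.

0.4815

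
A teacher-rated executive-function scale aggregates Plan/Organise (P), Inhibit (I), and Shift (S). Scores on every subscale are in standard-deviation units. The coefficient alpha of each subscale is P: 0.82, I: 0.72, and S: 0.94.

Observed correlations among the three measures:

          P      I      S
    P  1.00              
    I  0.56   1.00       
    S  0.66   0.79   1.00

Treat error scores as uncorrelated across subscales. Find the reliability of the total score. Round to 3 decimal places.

Var(P+I+S) = 3 + 2·[0.56 + 0.66 + 0.79] = 3 + 4.02 = 7.02.
With uncorrelated errors the cross-covariances are all true-score covariance, so they carry over unchanged; only the diagonal terms shrink to ρᵢσᵢ².
True-score variance = [0.82 + 0.72 + 0.94] + 4.02 = 2.48 + 4.02 = 6.5.
Reliability = 6.5 / 7.02 = 0.926.

0.926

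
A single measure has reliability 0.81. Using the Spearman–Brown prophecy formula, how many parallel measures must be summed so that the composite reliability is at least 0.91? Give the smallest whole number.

3

k ≥ ρ*(1−ρ₁)/(ρ₁(1−ρ*)) = 0.91·0.19 / (0.81·0.09) = 2.372.
Smallest integer k = 3.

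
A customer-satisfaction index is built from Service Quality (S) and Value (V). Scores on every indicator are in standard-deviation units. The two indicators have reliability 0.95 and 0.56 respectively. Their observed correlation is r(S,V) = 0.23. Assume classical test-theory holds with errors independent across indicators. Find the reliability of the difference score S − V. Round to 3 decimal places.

Var(S−V) = 1 + 1 − 2·0.23 = 2 − 0.46 = 1.54.
With uncorrelated errors the cross-covariances are all true-score covariance, so they carry over unchanged; only the diagonal terms shrink to ρᵢσᵢ².
True-score variance = [0.95 + 0.56] − 0.46 = 1.51 − 0.46 = 1.05.
Reliability = 1.05 / 1.54 = 0.682.

0.682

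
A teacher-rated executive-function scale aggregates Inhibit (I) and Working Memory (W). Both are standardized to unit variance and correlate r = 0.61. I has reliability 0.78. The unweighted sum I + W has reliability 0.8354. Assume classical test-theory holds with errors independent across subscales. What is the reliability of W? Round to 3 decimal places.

0.690

Var(I+W) = 2 + 2·0.61 = 3.220.
True-score variance = ρ_I + ρ_W + 2·0.61, so 0.8354 = (0.78 + ρ_W + 1.22) / 3.220.
ρ_W = 0.8354·3.220 − 0.78 − 1.22 = 0.690.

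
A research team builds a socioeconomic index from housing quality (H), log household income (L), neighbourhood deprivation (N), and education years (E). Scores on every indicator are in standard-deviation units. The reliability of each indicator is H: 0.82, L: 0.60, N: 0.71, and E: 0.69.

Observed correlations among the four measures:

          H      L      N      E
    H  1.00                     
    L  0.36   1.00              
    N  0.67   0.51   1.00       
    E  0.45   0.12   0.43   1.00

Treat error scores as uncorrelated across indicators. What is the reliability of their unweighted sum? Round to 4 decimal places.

0.8700

Var(H+L+N+E) = 4 + 2·[0.36 + 0.67 + 0.45 + 0.51 + 0.12 + 0.43] = 4 + 5.08 = 9.08.
Because errors are independent across components, Cov(Tᵢ,Tⱼ) = Cov(Xᵢ,Xⱼ); the off-diagonal part of the true-score variance is the same as above.
True-score variance = [0.82 + 0.60 + 0.71 + 0.69] + 5.08 = 2.82 + 5.08 = 7.9.
Reliability = 7.9 / 9.08 = 0.8700.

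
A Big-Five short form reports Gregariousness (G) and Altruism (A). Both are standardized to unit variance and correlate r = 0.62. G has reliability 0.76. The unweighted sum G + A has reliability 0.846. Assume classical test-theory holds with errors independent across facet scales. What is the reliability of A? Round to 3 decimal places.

Var(G+A) = 2 + 2·0.62 = 3.240.
True-score variance = ρ_G + ρ_A + 2·0.62, so 0.846 = (0.76 + ρ_A + 1.24) / 3.240.
ρ_A = 0.846·3.240 − 0.76 − 1.24 = 0.741.

0.741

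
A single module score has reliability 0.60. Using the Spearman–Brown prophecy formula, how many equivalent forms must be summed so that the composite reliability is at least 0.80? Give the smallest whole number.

3

k ≥ ρ*(1−ρ₁)/(ρ₁(1−ρ*)) = 0.80·0.40 / (0.60·0.20) = 2.667.
Smallest integer k = 3.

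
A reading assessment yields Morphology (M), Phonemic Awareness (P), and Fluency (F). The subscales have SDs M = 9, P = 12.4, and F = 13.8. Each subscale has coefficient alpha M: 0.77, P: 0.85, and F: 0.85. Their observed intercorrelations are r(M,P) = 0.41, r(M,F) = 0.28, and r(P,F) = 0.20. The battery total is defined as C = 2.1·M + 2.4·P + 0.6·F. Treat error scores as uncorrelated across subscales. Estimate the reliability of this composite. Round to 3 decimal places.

Var(C) = 2.1²·9² + 2.4²·12.4² + 0.6²·13.8² + 2·[5.04·9·12.4·0.41 + 1.26·9·13.8·0.28 + 1.44·12.4·13.8·0.20] = 1311.43 + 647.421 = 1958.85.
Under uncorrelated errors the observed covariances equal the true-score covariances, so only the own-variance terms attenuate.
True-score variance = [2.1²·9²·0.77 + 2.4²·12.4²·0.85 + 0.6²·13.8²·0.85] + 647.421 = 1086.14 + 647.421 = 1733.56.
Reliability = 1733.56 / 1958.85 = 0.885.

0.885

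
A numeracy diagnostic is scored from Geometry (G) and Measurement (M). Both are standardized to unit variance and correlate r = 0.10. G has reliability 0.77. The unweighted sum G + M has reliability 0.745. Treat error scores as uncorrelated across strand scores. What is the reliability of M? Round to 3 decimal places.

0.669

Var(G+M) = 2 + 2·0.10 = 2.200.
True-score variance = ρ_G + ρ_M + 2·0.10, so 0.745 = (0.77 + ρ_M + 0.20) / 2.200.
ρ_M = 0.745·2.200 − 0.77 − 0.20 = 0.669.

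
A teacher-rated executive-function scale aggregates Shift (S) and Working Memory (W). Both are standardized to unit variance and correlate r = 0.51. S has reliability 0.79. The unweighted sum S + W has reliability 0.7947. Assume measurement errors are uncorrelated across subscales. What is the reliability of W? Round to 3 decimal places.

Var(S+W) = 2 + 2·0.51 = 3.020.
True-score variance = ρ_S + ρ_W + 2·0.51, so 0.7947 = (0.79 + ρ_W + 1.02) / 3.020.
ρ_W = 0.7947·3.020 − 0.79 − 1.02 = 0.590.

0.590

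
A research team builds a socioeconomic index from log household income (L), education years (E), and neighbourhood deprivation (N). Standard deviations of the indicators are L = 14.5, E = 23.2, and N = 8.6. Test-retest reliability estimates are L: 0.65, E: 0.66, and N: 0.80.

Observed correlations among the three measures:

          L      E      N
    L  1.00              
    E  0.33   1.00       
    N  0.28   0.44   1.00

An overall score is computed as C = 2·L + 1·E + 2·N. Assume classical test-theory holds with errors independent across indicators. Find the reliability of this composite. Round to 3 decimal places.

Var(C) = 2²·14.5² + 23.2² + 2²·8.6² + 2·[2·14.5·23.2·0.33 + 4·14.5·8.6·0.28 + 2·23.2·8.6·0.44] = 1675.08 + 1074.53 = 2749.61.
With uncorrelated errors the cross-covariances are all true-score covariance, so they carry over unchanged; only the diagonal terms shrink to ρᵢσᵢ².
True-score variance = [2²·14.5²·0.65 + 23.2²·0.66 + 2²·8.6²·0.80] + 1074.53 = 1138.56 + 1074.53 = 2213.09.
Reliability = 2213.09 / 2749.61 = 0.805.

0.805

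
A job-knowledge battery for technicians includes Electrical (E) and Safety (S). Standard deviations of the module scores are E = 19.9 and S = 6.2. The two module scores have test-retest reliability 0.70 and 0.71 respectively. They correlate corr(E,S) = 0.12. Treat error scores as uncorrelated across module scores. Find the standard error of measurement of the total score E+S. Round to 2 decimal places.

11.40

Var(total) = 434.45 + 29.6112 = 464.061.
True-score variance = 304.499 + 29.6112 = 334.111, so reliability = 0.7200.
Error variance = 464.061 − 334.111 = 129.951; SEM = √129.951 = 11.40.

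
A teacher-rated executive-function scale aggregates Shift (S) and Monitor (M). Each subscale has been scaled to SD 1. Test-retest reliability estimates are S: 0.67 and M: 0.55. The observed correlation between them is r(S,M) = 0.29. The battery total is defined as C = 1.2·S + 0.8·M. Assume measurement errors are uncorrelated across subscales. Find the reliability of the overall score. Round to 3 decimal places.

0.711

Var(C) = 1.2² + 0.8² + 2·[0.96·0.29] = 2.08 + 0.5568 = 2.6368.
Because errors are independent across components, Cov(Tᵢ,Tⱼ) = Cov(Xᵢ,Xⱼ); the off-diagonal part of the true-score variance is the same as above.
True-score variance = [1.2²·0.67 + 0.8²·0.55] + 0.5568 = 1.3168 + 0.5568 = 1.8736.
Reliability = 1.8736 / 2.6368 = 0.711.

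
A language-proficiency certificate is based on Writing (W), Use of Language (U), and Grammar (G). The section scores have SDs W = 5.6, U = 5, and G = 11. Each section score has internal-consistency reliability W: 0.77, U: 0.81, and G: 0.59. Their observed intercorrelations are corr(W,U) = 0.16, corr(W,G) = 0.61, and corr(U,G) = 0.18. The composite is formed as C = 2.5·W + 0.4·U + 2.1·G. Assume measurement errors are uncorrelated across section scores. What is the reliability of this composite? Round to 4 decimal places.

Var(C) = 2.5²·5.6² + 0.4²·5² + 2.1²·11² + 2·[5.6·5·0.16 + 5.25·5.6·11·0.61 + 0.84·5·11·0.18] = 733.61 + 420.14 = 1153.75.
Because errors are independent across components, Cov(Tᵢ,Tⱼ) = Cov(Xᵢ,Xⱼ); the off-diagonal part of the true-score variance is the same as above.
True-score variance = [2.5²·5.6²·0.77 + 0.4²·5²·0.81 + 2.1²·11²·0.59] + 420.14 = 468.99 + 420.14 = 889.13.
Reliability = 889.13 / 1153.75 = 0.7706.

0.7706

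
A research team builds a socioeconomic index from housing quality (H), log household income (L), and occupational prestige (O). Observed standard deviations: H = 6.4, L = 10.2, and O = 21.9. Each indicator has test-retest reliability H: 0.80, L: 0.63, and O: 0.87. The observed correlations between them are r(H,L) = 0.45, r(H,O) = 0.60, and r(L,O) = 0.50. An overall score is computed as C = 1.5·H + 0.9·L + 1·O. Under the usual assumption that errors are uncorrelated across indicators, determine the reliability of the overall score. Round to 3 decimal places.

Var(C) = 1.5²·6.4² + 0.9²·10.2² + 21.9² + 2·[1.35·6.4·10.2·0.45 + 1.5·6.4·21.9·0.60 + 0.9·10.2·21.9·0.50] = 656.042 + 532.645 = 1188.69.
Because errors are independent across components, Cov(Tᵢ,Tⱼ) = Cov(Xᵢ,Xⱼ); the off-diagonal part of the true-score variance is the same as above.
True-score variance = [1.5²·6.4²·0.80 + 0.9²·10.2²·0.63 + 21.9²·0.87] + 532.645 = 544.08 + 532.645 = 1076.73.
Reliability = 1076.73 / 1188.69 = 0.906.

0.906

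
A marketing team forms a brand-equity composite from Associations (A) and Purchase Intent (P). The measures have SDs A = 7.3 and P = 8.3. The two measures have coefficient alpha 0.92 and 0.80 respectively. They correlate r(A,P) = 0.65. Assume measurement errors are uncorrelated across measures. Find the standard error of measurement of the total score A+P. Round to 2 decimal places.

4.25

Var(total) = 122.18 + 78.767 = 200.947.
True-score variance = 104.139 + 78.767 = 182.906, so reliability = 0.9102.
Error variance = 200.947 − 182.906 = 18.0412; SEM = √18.0412 = 4.25.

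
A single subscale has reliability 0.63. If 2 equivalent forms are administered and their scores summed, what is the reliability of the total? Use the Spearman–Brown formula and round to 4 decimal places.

ρ_k = kρ / (1 + (k−1)ρ) = 2·0.63 / (1 + 1·0.63) = 1.260 / 1.630 = 0.7730.

0.7730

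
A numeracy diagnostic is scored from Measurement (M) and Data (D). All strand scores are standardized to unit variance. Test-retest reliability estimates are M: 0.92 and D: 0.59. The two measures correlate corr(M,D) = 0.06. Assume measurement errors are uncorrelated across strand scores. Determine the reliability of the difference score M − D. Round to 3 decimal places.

0.739

Var(M−D) = 1 + 1 − 2·0.06 = 2 − 0.12 = 1.88.
Because errors are independent across components, Cov(Tᵢ,Tⱼ) = Cov(Xᵢ,Xⱼ); the off-diagonal part of the true-score variance is the same as above.
True-score variance = [0.92 + 0.59] − 0.12 = 1.51 − 0.12 = 1.39.
Reliability = 1.39 / 1.88 = 0.739.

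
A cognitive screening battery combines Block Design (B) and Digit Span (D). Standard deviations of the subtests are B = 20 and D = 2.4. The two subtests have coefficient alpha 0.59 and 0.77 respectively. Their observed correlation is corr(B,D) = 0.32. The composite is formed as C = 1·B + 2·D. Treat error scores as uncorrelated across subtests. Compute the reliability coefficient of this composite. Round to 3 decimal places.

Var(C) = 20² + 2²·2.4² + 2·[2·20·2.4·0.32] = 423.04 + 61.44 = 484.48.
Under uncorrelated errors the observed covariances equal the true-score covariances, so only the own-variance terms attenuate.
True-score variance = [20²·0.59 + 2²·2.4²·0.77] + 61.44 = 253.741 + 61.44 = 315.181.
Reliability = 315.181 / 484.48 = 0.651.

0.651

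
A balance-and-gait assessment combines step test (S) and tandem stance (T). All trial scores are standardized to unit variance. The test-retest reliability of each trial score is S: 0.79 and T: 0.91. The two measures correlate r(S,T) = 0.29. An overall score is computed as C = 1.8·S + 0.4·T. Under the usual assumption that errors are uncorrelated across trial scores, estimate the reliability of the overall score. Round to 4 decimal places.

0.8180

Var(C) = 1.8² + 0.4² + 2·[0.72·0.29] = 3.4 + 0.4176 = 3.8176.
With uncorrelated errors the cross-covariances are all true-score covariance, so they carry over unchanged; only the diagonal terms shrink to ρᵢσᵢ².
True-score variance = [1.8²·0.79 + 0.4²·0.91] + 0.4176 = 2.7052 + 0.4176 = 3.1228.
Reliability = 3.1228 / 3.8176 = 0.8180.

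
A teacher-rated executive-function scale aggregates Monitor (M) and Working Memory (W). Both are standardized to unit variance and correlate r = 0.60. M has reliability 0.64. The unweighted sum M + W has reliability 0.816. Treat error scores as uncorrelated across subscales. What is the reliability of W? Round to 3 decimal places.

Var(M+W) = 2 + 2·0.60 = 3.200.
True-score variance = ρ_M + ρ_W + 2·0.60, so 0.816 = (0.64 + ρ_W + 1.20) / 3.200.
ρ_W = 0.816·3.200 − 0.64 − 1.20 = 0.771.

0.771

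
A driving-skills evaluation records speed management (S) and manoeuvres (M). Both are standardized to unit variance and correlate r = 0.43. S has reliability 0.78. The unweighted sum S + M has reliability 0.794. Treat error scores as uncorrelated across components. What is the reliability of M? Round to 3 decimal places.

0.631

Var(S+M) = 2 + 2·0.43 = 2.860.
True-score variance = ρ_S + ρ_M + 2·0.43, so 0.794 = (0.78 + ρ_M + 0.86) / 2.860.
ρ_M = 0.794·2.860 − 0.78 − 0.86 = 0.631.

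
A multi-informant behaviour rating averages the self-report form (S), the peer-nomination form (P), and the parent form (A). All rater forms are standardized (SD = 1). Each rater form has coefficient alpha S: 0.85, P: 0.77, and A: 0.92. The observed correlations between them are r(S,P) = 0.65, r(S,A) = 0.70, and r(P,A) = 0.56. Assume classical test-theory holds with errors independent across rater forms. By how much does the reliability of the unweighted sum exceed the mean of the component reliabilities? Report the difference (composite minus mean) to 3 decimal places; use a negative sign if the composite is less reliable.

0.086

Var(sum) = 3 + 3.82 = 6.82; true-score variance = 2.54 + 3.82 = 6.36; composite reliability = 0.9326.
Mean component reliability = 0.8467.
Difference = 0.9326 − 0.8467 = 0.086.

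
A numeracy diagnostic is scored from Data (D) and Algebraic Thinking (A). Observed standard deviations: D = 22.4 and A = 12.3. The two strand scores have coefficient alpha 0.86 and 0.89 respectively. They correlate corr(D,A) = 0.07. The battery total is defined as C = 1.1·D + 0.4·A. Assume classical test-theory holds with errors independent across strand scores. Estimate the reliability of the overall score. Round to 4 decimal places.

Var(C) = 1.1²·22.4² + 0.4²·12.3² + 2·[0.44·22.4·12.3·0.07] = 631.336 + 16.972 = 648.308.
Under uncorrelated errors the observed covariances equal the true-score covariances, so only the own-variance terms attenuate.
True-score variance = [1.1²·22.4²·0.86 + 0.4²·12.3²·0.89] + 16.972 = 543.675 + 16.972 = 560.647.
Reliability = 560.647 / 648.308 = 0.8648.

0.8648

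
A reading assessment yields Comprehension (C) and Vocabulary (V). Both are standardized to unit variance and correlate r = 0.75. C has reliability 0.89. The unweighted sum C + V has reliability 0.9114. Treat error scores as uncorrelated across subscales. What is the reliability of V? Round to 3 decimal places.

Var(C+V) = 2 + 2·0.75 = 3.500.
True-score variance = ρ_C + ρ_V + 2·0.75, so 0.9114 = (0.89 + ρ_V + 1.50) / 3.500.
ρ_V = 0.9114·3.500 − 0.89 − 1.50 = 0.800.

0.800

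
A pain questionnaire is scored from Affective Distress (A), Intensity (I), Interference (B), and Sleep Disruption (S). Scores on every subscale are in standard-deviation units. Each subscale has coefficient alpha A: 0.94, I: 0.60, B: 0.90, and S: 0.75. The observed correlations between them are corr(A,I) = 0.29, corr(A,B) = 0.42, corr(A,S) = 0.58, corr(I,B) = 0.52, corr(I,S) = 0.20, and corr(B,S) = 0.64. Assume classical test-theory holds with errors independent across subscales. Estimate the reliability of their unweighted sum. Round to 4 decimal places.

Var(A+I+B+S) = 4 + 2·[0.29 + 0.42 + 0.58 + 0.52 + 0.20 + 0.64] = 4 + 5.3 = 9.3.
With uncorrelated errors the cross-covariances are all true-score covariance, so they carry over unchanged; only the diagonal terms shrink to ρᵢσᵢ².
True-score variance = [0.94 + 0.60 + 0.90 + 0.75] + 5.3 = 3.19 + 5.3 = 8.49.
Reliability = 8.49 / 9.3 = 0.9129.

0.9129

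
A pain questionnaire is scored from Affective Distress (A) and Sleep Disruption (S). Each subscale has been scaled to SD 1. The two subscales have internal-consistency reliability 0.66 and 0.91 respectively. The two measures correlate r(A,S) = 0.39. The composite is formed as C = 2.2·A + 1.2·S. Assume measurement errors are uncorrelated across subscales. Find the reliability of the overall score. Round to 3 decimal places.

Var(C) = 2.2² + 1.2² + 2·[2.64·0.39] = 6.28 + 2.0592 = 8.3392.
Because errors are independent across components, Cov(Tᵢ,Tⱼ) = Cov(Xᵢ,Xⱼ); the off-diagonal part of the true-score variance is the same as above.
True-score variance = [2.2²·0.66 + 1.2²·0.91] + 2.0592 = 4.5048 + 2.0592 = 6.564.
Reliability = 6.564 / 8.3392 = 0.787.

0.787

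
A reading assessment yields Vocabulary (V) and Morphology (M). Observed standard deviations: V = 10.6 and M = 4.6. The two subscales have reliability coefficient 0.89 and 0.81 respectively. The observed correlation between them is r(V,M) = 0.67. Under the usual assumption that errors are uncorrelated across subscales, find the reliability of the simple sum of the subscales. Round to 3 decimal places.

Var(V+M) = 10.6² + 4.6² + 2·[10.6·4.6·0.67] = 133.52 + 65.3384 = 198.858.
Because errors are independent across components, Cov(Tᵢ,Tⱼ) = Cov(Xᵢ,Xⱼ); the off-diagonal part of the true-score variance is the same as above.
True-score variance = [10.6²·0.89 + 4.6²·0.81] + 65.3384 = 117.14 + 65.3384 = 182.478.
Reliability = 182.478 / 198.858 = 0.918.

0.918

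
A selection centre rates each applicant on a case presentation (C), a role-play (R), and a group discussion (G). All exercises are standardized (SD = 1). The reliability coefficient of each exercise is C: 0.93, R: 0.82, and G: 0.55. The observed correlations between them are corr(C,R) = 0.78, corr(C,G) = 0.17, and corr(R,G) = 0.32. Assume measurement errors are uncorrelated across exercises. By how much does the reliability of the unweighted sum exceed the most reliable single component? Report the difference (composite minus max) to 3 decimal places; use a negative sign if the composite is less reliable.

-0.056

Var(sum) = 3 + 2.54 = 5.54; true-score variance = 2.3 + 2.54 = 4.84; composite reliability = 0.8736.
Max component reliability = 0.9300.
Difference = 0.8736 − 0.9300 = -0.056.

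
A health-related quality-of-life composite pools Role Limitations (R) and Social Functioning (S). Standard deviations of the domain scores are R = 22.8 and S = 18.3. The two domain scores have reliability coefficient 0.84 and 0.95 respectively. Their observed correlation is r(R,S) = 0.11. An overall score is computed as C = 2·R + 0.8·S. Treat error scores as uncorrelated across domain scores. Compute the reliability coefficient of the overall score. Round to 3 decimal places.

Var(C) = 2²·22.8² + 0.8²·18.3² + 2·[1.6·22.8·18.3·0.11] = 2293.69 + 146.868 = 2440.56.
Because errors are independent across components, Cov(Tᵢ,Tⱼ) = Cov(Xᵢ,Xⱼ); the off-diagonal part of the true-score variance is the same as above.
True-score variance = [2²·22.8²·0.84 + 0.8²·18.3²·0.95] + 146.868 = 1950.28 + 146.868 = 2097.14.
Reliability = 2097.14 / 2440.56 = 0.859.

0.859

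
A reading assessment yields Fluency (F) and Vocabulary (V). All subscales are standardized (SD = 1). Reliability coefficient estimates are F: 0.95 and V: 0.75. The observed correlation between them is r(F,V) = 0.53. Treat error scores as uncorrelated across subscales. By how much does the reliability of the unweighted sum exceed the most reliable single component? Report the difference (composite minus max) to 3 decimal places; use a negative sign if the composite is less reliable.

Var(sum) = 2 + 1.06 = 3.06; true-score variance = 1.7 + 1.06 = 2.76; composite reliability = 0.9020.
Max component reliability = 0.9500.
Difference = 0.9020 − 0.9500 = -0.048.

-0.048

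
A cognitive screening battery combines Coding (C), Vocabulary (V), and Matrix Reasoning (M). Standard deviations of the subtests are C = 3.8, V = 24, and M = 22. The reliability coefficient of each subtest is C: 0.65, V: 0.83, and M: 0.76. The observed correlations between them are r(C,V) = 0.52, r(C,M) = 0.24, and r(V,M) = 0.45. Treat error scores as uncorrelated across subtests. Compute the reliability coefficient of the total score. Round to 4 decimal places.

0.8699

Var(C+V+M) = 3.8² + 24² + 22² + 2·[3.8·24·0.52 + 3.8·22·0.24 + 24·22·0.45] = 1074.44 + 610.176 = 1684.62.
Under uncorrelated errors the observed covariances equal the true-score covariances, so only the own-variance terms attenuate.
True-score variance = [3.8²·0.65 + 24²·0.83 + 22²·0.76] + 610.176 = 855.306 + 610.176 = 1465.48.
Reliability = 1465.48 / 1684.62 = 0.8699.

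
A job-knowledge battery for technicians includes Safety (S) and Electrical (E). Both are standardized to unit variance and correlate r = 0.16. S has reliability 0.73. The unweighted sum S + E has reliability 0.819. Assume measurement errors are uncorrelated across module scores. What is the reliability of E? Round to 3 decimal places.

Var(S+E) = 2 + 2·0.16 = 2.320.
True-score variance = ρ_S + ρ_E + 2·0.16, so 0.819 = (0.73 + ρ_E + 0.32) / 2.320.
ρ_E = 0.819·2.320 − 0.73 − 0.32 = 0.850.

0.850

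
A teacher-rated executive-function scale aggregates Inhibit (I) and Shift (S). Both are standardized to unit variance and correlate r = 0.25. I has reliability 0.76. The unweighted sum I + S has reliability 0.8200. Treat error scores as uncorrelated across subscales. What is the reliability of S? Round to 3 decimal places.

0.790

Var(I+S) = 2 + 2·0.25 = 2.500.
True-score variance = ρ_I + ρ_S + 2·0.25, so 0.8200 = (0.76 + ρ_S + 0.50) / 2.500.
ρ_S = 0.8200·2.500 − 0.76 − 0.50 = 0.790.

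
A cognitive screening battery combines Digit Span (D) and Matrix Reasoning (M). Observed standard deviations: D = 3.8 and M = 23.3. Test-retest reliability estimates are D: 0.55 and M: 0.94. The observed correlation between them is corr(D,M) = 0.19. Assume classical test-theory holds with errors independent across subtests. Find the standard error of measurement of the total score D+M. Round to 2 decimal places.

6.25

Var(total) = 557.33 + 33.6452 = 590.975.
True-score variance = 518.259 + 33.6452 = 551.904, so reliability = 0.9339.
Error variance = 590.975 − 551.904 = 39.0714; SEM = √39.0714 = 6.25.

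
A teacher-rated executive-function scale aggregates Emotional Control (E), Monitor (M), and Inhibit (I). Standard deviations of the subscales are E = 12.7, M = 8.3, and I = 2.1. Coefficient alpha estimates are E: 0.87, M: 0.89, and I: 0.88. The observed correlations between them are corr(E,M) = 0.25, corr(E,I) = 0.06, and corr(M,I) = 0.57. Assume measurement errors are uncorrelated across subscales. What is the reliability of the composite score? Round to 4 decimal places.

Var(E+M+I) = 12.7² + 8.3² + 2.1² + 2·[12.7·8.3·0.25 + 12.7·2.1·0.06 + 8.3·2.1·0.57] = 234.59 + 75.7756 = 310.366.
Because errors are independent across components, Cov(Tᵢ,Tⱼ) = Cov(Xᵢ,Xⱼ); the off-diagonal part of the true-score variance is the same as above.
True-score variance = [12.7²·0.87 + 8.3²·0.89 + 2.1²·0.88] + 75.7756 = 205.515 + 75.7756 = 281.291.
Reliability = 281.291 / 310.366 = 0.9063.

0.9063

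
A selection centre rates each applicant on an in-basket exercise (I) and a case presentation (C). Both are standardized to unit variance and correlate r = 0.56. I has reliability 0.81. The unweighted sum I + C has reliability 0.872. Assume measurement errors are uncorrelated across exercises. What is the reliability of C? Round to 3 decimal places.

Var(I+C) = 2 + 2·0.56 = 3.120.
True-score variance = ρ_I + ρ_C + 2·0.56, so 0.872 = (0.81 + ρ_C + 1.12) / 3.120.
ρ_C = 0.872·3.120 − 0.81 − 1.12 = 0.791.

0.791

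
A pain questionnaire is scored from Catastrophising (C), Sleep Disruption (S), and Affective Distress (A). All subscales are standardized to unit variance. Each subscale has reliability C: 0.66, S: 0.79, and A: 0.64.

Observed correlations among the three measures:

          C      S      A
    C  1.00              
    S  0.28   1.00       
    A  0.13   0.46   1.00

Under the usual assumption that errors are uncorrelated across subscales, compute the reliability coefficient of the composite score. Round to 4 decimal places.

Var(C+S+A) = 3 + 2·[0.28 + 0.13 + 0.46] = 3 + 1.74 = 4.74.
Because errors are independent across components, Cov(Tᵢ,Tⱼ) = Cov(Xᵢ,Xⱼ); the off-diagonal part of the true-score variance is the same as above.
True-score variance = [0.66 + 0.79 + 0.64] + 1.74 = 2.09 + 1.74 = 3.83.
Reliability = 3.83 / 4.74 = 0.8080.

0.8080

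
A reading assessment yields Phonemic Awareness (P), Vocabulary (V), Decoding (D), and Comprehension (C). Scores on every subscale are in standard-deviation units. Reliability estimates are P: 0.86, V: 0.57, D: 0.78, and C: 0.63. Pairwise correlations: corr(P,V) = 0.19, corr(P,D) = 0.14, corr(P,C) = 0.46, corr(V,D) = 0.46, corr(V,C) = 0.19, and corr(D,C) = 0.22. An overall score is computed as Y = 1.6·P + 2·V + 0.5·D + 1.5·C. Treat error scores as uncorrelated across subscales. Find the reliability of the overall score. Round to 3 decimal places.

Var(Y) = 1.6² + 2² + 0.5² + 1.5² + 2·[3.2·0.19 + 0.8·0.14 + 2.4·0.46 + 0.46 + 3·0.19 + 0.75·0.22] = 9.06 + 6.038 = 15.098.
Under uncorrelated errors the observed covariances equal the true-score covariances, so only the own-variance terms attenuate.
True-score variance = [1.6²·0.86 + 2²·0.57 + 0.5²·0.78 + 1.5²·0.63] + 6.038 = 6.0941 + 6.038 = 12.1321.
Reliability = 12.1321 / 15.098 = 0.804.

0.804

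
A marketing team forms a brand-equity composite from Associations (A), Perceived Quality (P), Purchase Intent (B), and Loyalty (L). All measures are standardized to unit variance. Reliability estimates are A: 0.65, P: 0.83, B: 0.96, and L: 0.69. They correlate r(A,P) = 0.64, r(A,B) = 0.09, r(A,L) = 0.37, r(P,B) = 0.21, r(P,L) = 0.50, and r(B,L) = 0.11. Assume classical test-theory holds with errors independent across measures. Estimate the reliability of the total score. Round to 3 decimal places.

0.889

Var(A+P+B+L) = 4 + 2·[0.64 + 0.09 + 0.37 + 0.21 + 0.50 + 0.11] = 4 + 3.84 = 7.84.
With uncorrelated errors the cross-covariances are all true-score covariance, so they carry over unchanged; only the diagonal terms shrink to ρᵢσᵢ².
True-score variance = [0.65 + 0.83 + 0.96 + 0.69] + 3.84 = 3.13 + 3.84 = 6.97.
Reliability = 6.97 / 7.84 = 0.889.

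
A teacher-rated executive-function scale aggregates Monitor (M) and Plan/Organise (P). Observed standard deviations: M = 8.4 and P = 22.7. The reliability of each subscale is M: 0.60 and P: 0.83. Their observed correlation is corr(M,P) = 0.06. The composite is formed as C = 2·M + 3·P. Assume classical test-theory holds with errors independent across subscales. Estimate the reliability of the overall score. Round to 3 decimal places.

Var(C) = 2²·8.4² + 3²·22.7² + 2·[6·8.4·22.7·0.06] = 4919.85 + 137.29 = 5057.14.
Under uncorrelated errors the observed covariances equal the true-score covariances, so only the own-variance terms attenuate.
True-score variance = [2²·8.4²·0.60 + 3²·22.7²·0.83] + 137.29 = 4018.56 + 137.29 = 4155.85.
Reliability = 4155.85 / 5057.14 = 0.822.

0.822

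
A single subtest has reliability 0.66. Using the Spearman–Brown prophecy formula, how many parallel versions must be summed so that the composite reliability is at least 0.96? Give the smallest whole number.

k ≥ ρ*(1−ρ₁)/(ρ₁(1−ρ*)) = 0.96·0.34 / (0.66·0.04) = 12.364.
Smallest integer k = 13.

13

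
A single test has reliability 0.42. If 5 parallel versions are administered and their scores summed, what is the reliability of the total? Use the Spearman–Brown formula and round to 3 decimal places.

0.784

ρ_k = kρ / (1 + (k−1)ρ) = 5·0.42 / (1 + 4·0.42) = 2.100 / 2.680 = 0.784.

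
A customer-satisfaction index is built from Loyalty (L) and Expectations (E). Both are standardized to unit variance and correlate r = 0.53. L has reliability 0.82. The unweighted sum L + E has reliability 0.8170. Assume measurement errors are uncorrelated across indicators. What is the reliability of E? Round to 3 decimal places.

Var(L+E) = 2 + 2·0.53 = 3.060.
True-score variance = ρ_L + ρ_E + 2·0.53, so 0.8170 = (0.82 + ρ_E + 1.06) / 3.060.
ρ_E = 0.8170·3.060 − 0.82 − 1.06 = 0.620.

0.620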